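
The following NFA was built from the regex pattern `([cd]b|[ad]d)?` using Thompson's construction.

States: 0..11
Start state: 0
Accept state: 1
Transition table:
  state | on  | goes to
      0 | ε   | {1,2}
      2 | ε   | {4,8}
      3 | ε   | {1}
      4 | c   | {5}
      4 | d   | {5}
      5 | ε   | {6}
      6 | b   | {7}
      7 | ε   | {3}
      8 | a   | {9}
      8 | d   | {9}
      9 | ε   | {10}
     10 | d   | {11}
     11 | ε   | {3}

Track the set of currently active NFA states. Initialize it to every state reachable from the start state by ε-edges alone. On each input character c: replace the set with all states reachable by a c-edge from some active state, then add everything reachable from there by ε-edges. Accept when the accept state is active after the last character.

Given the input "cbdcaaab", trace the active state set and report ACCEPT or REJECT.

Answer: REJECT

Steps:
initial (ε-close {0}): {0,1,2,4,8}
'c' @ 1: {5,6}
'b' @ 2: {1,3,7}  (accept∈set)
'd' @ 3: {}  — no active states
rest 'caaab' ignored (set empty)
final: {}; accept 1 not in set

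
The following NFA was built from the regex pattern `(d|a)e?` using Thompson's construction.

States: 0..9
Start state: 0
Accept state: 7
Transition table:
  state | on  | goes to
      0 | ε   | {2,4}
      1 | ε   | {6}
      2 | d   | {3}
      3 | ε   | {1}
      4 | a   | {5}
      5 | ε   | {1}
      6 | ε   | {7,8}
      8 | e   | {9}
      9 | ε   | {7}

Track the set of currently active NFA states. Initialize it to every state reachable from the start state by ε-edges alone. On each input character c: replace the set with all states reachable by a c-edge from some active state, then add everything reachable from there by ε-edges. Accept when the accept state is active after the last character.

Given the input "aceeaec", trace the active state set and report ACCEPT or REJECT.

Answer: REJECT

Steps:
S₀ = ε-closure({0}) = {0,2,4}
'a' @ 1: {1,5,6,7,8}  ✓accept
'c' @ 2: {}  — dead — no transitions
rest 'eeaec' ignored (set empty)
after full input: {}  (accept=7 not in)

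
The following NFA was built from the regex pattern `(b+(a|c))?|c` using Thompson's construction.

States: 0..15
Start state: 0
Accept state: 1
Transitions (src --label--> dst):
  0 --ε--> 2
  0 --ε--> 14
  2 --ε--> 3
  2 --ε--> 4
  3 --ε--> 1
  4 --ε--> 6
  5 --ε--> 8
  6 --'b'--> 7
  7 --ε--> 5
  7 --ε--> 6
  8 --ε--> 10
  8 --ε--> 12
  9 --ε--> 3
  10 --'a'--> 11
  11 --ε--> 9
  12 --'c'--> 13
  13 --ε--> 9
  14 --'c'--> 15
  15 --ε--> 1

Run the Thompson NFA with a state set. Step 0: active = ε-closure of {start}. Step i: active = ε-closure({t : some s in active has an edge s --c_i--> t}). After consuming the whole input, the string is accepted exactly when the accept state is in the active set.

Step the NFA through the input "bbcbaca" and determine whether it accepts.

initial (ε-close {0}): {0,1,2,3,4,6,14}
'b' @ 1: {5,6,7,8,10,12}
'b' @ 2: {5,6,7,8,10,12}
'c' @ 3: {1,3,9,13}  ✓accept
'b' @ 4: {}  — dead — no transitions
rest 'aca' ignored (set empty)
end set {} — state 1 not in

Answer: REJECT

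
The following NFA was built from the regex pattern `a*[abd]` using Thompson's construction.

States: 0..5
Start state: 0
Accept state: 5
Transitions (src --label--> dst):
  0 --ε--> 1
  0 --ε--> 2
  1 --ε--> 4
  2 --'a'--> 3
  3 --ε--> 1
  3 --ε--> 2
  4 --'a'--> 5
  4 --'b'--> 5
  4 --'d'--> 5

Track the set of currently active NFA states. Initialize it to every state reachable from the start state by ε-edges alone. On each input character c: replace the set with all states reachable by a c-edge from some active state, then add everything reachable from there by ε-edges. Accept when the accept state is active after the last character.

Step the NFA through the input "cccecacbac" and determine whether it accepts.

Answer: REJECT

Trace:
start: ε-closure({0}) = {0,1,2,4}
'c' @ 1: {}  — state set empty
rest 'ccecacbac' ignored (set empty)
final: {}; accept 5 not in set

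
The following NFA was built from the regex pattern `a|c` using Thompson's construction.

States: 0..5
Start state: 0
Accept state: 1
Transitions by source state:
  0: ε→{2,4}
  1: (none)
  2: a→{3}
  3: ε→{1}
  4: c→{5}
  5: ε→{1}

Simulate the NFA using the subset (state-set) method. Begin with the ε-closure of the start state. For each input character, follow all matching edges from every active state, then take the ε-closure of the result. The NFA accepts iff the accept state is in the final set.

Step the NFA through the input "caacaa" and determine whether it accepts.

initial (ε-close {0}): {0,2,4}
'c' @ 1: {1,5}  [accepting]
'a' @ 2: {}  — dead — no transitions
rest 'acaa' ignored (set empty)
after full input: {}  (accept=1 not in)

Answer: REJECT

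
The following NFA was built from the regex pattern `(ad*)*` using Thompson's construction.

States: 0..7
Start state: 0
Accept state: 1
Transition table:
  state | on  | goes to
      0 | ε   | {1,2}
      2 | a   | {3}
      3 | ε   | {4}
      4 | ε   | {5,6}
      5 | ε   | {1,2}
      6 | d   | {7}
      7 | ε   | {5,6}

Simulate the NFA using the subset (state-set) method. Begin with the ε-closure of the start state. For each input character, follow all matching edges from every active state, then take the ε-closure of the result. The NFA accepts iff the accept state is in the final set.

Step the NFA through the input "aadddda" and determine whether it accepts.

Answer: ACCEPT

Steps:
initial (ε-close {0}): {0,1,2}
'a' @ 1: {1,2,3,4,5,6}  ✓accept
'a' @ 2: {1,2,3,4,5,6}  ✓accept
'd' @ 3: {1,2,5,6,7}  ✓accept
'd' @ 4: {1,2,5,6,7}  ✓accept
'd' @ 5: {1,2,5,6,7}  ✓accept
'd' @ 6: {1,2,5,6,7}  ✓accept
'a' @ 7: {1,2,3,4,5,6}  ✓accept
final: {1,2,3,4,5,6}; accept 1 in set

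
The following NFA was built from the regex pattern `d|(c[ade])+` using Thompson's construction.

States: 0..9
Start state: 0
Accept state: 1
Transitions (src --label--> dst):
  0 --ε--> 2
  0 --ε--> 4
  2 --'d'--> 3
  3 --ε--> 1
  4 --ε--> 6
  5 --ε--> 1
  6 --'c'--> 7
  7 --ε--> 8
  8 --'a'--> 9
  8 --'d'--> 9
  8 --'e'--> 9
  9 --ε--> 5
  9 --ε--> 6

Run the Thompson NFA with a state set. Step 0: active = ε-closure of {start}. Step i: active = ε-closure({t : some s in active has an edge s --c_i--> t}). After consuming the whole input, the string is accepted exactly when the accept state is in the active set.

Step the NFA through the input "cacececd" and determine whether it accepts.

Answer: ACCEPT

Derivation:
initial (ε-close {0}): {0,2,4,6}
'c' @ 1: {7,8}
'a' @ 2: {1,5,6,9}  (accept∈set)
'c' @ 3: {7,8}
'e' @ 4: {1,5,6,9}  (accept∈set)
'c' @ 5: {7,8}
'e' @ 6: {1,5,6,9}  (accept∈set)
'c' @ 7: {7,8}
'd' @ 8: {1,5,6,9}  (accept∈set)
final: {1,5,6,9}; accept 1 in set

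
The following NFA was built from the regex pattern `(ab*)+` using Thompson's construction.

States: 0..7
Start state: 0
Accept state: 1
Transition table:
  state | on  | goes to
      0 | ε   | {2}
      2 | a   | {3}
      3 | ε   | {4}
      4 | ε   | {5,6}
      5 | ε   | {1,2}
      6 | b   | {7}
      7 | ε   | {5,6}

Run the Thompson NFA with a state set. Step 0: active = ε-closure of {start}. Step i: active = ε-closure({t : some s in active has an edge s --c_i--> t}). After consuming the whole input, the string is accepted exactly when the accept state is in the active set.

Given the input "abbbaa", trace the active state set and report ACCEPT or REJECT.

Answer: ACCEPT

Trace:
S₀ = ε-closure({0}) = {0,2}
'a' @ 1: {1,2,3,4,5,6}  ✓accept
'b' @ 2: {1,2,5,6,7}  ✓accept
'b' @ 3: {1,2,5,6,7}  ✓accept
'b' @ 4: {1,2,5,6,7}  ✓accept
'a' @ 5: {1,2,3,4,5,6}  ✓accept
'a' @ 6: {1,2,3,4,5,6}  ✓accept
after full input: {1,2,3,4,5,6}  (accept=1 in)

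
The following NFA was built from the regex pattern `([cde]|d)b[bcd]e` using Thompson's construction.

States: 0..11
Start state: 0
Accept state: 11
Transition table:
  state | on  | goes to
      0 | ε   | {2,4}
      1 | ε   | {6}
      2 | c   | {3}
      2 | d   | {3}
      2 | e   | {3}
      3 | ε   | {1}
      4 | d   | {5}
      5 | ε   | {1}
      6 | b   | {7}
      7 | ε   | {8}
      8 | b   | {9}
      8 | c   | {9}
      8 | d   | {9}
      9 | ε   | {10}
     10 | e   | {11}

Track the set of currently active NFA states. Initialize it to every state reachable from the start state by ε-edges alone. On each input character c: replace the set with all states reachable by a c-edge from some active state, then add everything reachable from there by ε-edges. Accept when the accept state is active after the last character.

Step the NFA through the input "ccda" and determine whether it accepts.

Answer: REJECT

Steps:
S₀ = ε-closure({0}) = {0,2,4}
'c' @ 1: {1,3,6}
'c' @ 2: {}  — state set empty
rest 'da' ignored (set empty)
final: {}; accept 11 not in set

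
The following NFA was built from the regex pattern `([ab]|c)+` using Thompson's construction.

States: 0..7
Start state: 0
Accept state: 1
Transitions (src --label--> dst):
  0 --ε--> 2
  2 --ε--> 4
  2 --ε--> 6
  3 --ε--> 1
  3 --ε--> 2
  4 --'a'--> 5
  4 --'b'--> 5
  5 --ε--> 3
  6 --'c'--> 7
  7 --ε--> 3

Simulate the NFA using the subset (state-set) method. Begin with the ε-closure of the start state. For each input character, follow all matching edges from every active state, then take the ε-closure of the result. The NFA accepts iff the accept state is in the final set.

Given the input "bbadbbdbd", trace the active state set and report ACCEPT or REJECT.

Answer: REJECT

Derivation:
initial (ε-close {0}): {0,2,4,6}
'b' @ 1: {1,2,3,4,5,6}  ✓accept
'b' @ 2: {1,2,3,4,5,6}  ✓accept
'a' @ 3: {1,2,3,4,5,6}  ✓accept
'd' @ 4: {}  — state set empty
rest 'bbdbd' ignored (set empty)
after full input: {}  (accept=1 not in)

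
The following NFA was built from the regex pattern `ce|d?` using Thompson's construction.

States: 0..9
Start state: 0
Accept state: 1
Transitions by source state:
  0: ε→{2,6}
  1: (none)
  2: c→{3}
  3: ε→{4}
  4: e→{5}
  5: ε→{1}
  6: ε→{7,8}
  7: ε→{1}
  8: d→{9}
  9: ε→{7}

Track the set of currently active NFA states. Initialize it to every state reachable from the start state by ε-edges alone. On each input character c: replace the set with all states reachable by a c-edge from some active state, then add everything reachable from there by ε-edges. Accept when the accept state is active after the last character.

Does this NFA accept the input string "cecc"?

initial (ε-close {0}): {0,1,2,6,7,8}
'c' @ 1: {3,4}
'e' @ 2: {1,5}  [accepting]
'c' @ 3: {}  — dead — no transitions
rest 'c' ignored (set empty)
final: {}; accept 1 not in set

Answer: REJECT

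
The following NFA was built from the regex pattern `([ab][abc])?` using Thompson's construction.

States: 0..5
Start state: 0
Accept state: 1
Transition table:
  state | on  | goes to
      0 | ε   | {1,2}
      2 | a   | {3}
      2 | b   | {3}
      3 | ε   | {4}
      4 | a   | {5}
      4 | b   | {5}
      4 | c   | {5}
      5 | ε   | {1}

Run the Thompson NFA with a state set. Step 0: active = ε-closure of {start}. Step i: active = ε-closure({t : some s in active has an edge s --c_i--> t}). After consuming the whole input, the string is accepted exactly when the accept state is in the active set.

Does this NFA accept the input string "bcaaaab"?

start: ε-closure({0}) = {0,1,2}
'b' @ 1: {3,4}
'c' @ 2: {1,5}  (accept∈set)
'a' @ 3: {}  — state set empty
rest 'aaab' ignored (set empty)
final: {}; accept 1 not in set

Answer: REJECT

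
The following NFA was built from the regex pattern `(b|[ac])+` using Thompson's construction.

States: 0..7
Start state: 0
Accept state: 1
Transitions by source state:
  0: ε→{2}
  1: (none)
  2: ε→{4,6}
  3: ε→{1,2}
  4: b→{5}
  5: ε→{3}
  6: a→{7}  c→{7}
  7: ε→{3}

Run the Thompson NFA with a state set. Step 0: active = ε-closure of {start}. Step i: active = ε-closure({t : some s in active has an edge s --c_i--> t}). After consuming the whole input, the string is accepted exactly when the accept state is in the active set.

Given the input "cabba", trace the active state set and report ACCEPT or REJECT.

S₀ = ε-closure({0}) = {0,2,4,6}
'c' @ 1: {1,2,3,4,6,7}  [accepting]
'a' @ 2: {1,2,3,4,6,7}  [accepting]
'b' @ 3: {1,2,3,4,5,6}  [accepting]
'b' @ 4: {1,2,3,4,5,6}  [accepting]
'a' @ 5: {1,2,3,4,6,7}  [accepting]
final: {1,2,3,4,6,7}; accept 1 in set

Answer: ACCEPT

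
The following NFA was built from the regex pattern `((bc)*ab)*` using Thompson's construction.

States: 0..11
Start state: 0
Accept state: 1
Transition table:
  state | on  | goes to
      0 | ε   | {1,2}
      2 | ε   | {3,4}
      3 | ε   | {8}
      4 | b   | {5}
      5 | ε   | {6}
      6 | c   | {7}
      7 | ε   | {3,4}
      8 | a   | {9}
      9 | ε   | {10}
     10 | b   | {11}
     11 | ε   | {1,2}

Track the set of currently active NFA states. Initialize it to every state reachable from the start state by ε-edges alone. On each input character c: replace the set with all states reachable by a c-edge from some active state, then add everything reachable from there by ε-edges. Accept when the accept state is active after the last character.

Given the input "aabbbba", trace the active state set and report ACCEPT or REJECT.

start: ε-closure({0}) = {0,1,2,3,4,8}
'a' @ 1: {9,10}
'a' @ 2: {}  — state set empty
rest 'bbbba' ignored (set empty)
end set {} — state 1 not in

Answer: REJECT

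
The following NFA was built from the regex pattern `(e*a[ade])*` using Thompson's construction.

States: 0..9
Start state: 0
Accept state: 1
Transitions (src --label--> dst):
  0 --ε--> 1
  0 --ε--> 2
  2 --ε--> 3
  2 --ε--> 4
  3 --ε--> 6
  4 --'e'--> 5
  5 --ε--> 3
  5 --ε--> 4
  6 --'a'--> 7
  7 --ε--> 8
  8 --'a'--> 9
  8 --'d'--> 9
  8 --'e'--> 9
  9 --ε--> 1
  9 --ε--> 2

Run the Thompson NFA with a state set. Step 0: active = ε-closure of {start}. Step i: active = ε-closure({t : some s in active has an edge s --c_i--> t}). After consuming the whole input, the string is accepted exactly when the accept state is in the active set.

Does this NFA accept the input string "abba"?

start: ε-closure({0}) = {0,1,2,3,4,6}
'a' @ 1: {7,8}
'b' @ 2: {}  — no active states
rest 'ba' ignored (set empty)
final: {}; accept 1 not in set

Answer: REJECT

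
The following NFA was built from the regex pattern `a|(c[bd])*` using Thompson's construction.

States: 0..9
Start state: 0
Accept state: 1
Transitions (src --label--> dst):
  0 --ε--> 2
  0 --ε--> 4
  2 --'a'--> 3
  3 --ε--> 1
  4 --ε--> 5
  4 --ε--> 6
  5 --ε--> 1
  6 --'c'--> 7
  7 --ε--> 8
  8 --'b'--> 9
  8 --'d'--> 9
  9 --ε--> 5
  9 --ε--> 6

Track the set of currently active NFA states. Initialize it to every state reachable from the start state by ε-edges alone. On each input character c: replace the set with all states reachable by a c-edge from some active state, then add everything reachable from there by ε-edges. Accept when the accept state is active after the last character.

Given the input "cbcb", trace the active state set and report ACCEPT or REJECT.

Answer: ACCEPT

Derivation:
start: ε-closure({0}) = {0,1,2,4,5,6}
'c' @ 1: {7,8}
'b' @ 2: {1,5,6,9}  (accept∈set)
'c' @ 3: {7,8}
'b' @ 4: {1,5,6,9}  (accept∈set)
after full input: {1,5,6,9}  (accept=1 in)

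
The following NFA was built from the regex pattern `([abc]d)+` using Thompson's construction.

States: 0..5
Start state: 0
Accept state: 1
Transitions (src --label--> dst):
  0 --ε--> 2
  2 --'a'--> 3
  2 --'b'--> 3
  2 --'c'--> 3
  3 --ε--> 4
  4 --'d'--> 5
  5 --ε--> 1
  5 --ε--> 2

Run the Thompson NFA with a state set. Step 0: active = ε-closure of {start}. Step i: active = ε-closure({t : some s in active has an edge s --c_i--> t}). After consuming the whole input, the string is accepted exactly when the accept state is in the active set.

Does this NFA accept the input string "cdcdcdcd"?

S₀ = ε-closure({0}) = {0,2}
'c' @ 1: {3,4}
'd' @ 2: {1,2,5}  ✓accept
'c' @ 3: {3,4}
'd' @ 4: {1,2,5}  ✓accept
'c' @ 5: {3,4}
'd' @ 6: {1,2,5}  ✓accept
'c' @ 7: {3,4}
'd' @ 8: {1,2,5}  ✓accept
final: {1,2,5}; accept 1 in set

Answer: ACCEPT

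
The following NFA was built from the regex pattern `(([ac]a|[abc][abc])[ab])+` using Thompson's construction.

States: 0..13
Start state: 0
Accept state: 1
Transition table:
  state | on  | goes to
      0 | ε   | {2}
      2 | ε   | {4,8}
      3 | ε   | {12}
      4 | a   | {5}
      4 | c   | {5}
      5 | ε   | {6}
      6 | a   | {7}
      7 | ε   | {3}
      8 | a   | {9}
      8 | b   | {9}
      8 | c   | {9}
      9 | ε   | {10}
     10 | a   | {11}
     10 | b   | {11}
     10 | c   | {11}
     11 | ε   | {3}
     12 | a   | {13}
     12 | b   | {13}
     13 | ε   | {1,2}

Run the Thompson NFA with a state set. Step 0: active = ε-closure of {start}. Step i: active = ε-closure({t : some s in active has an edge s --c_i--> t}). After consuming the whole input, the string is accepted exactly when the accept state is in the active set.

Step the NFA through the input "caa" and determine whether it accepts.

start: ε-closure({0}) = {0,2,4,8}
'c' @ 1: {5,6,9,10}
'a' @ 2: {3,7,11,12}
'a' @ 3: {1,2,4,8,13}  ✓accept
end set {1,2,4,8,13} — state 1 in

Answer: ACCEPT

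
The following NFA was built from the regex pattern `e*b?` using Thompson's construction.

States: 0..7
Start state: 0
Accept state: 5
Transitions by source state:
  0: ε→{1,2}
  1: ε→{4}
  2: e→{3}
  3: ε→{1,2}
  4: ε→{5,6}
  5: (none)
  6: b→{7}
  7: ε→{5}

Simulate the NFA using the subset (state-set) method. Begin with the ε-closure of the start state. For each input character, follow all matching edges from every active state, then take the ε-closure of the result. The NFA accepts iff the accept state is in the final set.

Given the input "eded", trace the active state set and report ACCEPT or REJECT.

Answer: REJECT

Derivation:
S₀ = ε-closure({0}) = {0,1,2,4,5,6}
'e' @ 1: {1,2,3,4,5,6}  ✓accept
'd' @ 2: {}  — state set empty
rest 'ed' ignored (set empty)
final: {}; accept 5 not in set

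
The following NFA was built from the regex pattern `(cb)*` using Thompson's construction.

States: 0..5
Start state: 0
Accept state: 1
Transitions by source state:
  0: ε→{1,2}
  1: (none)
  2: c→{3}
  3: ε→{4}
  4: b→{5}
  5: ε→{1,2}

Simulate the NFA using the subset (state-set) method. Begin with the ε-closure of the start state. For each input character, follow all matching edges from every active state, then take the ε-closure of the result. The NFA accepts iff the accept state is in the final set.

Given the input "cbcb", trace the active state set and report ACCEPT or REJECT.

Answer: ACCEPT

Steps:
initial (ε-close {0}): {0,1,2}
'c' @ 1: {3,4}
'b' @ 2: {1,2,5}  (accept∈set)
'c' @ 3: {3,4}
'b' @ 4: {1,2,5}  (accept∈set)
final: {1,2,5}; accept 1 in set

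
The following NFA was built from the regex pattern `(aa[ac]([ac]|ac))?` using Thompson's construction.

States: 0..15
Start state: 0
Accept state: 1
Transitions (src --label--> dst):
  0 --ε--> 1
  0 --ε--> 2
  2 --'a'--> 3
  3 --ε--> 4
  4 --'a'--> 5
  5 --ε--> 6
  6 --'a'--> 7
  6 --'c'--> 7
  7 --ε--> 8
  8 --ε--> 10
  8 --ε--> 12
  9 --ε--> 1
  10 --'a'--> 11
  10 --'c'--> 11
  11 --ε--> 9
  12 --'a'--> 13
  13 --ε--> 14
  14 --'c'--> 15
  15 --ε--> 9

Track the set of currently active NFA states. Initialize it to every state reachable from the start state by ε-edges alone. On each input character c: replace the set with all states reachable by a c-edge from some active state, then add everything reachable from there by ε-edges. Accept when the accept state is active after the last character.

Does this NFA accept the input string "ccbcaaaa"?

Answer: REJECT

Derivation:
start: ε-closure({0}) = {0,1,2}
'c' @ 1: {}  — dead — no transitions
rest 'cbcaaaa' ignored (set empty)
end set {} — state 1 not in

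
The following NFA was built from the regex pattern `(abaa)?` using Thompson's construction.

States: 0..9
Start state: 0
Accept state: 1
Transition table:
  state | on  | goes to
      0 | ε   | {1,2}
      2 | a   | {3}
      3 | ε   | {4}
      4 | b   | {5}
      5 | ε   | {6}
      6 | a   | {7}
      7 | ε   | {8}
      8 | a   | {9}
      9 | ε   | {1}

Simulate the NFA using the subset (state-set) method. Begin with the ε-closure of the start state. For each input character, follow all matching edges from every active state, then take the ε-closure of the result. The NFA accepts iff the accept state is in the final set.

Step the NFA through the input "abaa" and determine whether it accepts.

Answer: ACCEPT

Trace:
initial (ε-close {0}): {0,1,2}
'a' @ 1: {3,4}
'b' @ 2: {5,6}
'a' @ 3: {7,8}
'a' @ 4: {1,9}  [accepting]
end set {1,9} — state 1 in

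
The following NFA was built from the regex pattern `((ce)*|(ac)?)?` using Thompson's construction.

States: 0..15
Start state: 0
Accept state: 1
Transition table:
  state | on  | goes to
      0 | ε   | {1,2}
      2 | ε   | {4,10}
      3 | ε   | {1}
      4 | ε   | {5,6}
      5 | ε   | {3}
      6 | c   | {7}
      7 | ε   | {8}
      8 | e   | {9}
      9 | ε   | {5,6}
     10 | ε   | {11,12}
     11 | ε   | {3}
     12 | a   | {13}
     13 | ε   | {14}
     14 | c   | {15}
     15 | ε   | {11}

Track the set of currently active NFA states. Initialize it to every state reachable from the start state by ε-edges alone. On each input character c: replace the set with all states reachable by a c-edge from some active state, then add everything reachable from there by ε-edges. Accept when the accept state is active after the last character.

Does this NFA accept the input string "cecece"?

Answer: ACCEPT

Trace:
initial (ε-close {0}): {0,1,2,3,4,5,6,10,11,12}
'c' @ 1: {7,8}
'e' @ 2: {1,3,5,6,9}  [accepting]
'c' @ 3: {7,8}
'e' @ 4: {1,3,5,6,9}  [accepting]
'c' @ 5: {7,8}
'e' @ 6: {1,3,5,6,9}  [accepting]
final: {1,3,5,6,9}; accept 1 in set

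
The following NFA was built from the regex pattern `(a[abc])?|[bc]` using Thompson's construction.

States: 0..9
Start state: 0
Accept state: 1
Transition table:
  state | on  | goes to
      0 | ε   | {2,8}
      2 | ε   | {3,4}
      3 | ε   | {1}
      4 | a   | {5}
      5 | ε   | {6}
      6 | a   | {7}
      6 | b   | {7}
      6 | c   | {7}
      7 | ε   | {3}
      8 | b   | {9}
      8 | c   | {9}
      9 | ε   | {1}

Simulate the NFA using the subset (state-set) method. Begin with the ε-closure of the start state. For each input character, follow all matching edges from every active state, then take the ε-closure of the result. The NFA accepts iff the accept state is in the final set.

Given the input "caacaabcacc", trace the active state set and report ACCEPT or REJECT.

start: ε-closure({0}) = {0,1,2,3,4,8}
'c' @ 1: {1,9}  [accepting]
'a' @ 2: {}  — state set empty
rest 'acaabcacc' ignored (set empty)
end set {} — state 1 not in

Answer: REJECT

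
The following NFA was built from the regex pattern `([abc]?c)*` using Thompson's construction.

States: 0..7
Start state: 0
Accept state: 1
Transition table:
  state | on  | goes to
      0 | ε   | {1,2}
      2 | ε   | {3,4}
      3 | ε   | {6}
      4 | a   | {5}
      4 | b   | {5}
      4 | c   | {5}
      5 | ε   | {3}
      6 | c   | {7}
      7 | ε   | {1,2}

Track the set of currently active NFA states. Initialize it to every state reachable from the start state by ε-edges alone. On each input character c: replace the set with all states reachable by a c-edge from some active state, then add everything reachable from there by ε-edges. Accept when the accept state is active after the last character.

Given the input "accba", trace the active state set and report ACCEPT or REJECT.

Answer: REJECT

Derivation:
S₀ = ε-closure({0}) = {0,1,2,3,4,6}
'a' @ 1: {3,5,6}
'c' @ 2: {1,2,3,4,6,7}  (accept∈set)
'c' @ 3: {1,2,3,4,5,6,7}  (accept∈set)
'b' @ 4: {3,5,6}
'a' @ 5: {}  — state set empty
final: {}; accept 1 not in set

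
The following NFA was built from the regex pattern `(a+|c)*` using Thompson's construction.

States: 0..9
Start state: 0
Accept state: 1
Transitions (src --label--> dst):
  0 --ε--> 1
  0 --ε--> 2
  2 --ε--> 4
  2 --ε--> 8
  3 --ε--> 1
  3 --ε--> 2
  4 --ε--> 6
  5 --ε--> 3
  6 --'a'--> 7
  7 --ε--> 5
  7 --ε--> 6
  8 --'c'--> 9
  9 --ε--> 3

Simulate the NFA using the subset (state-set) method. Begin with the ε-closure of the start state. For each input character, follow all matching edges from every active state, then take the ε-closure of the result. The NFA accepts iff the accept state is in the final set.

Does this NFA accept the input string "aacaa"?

start: ε-closure({0}) = {0,1,2,4,6,8}
'a' @ 1: {1,2,3,4,5,6,7,8}  (accept∈set)
'a' @ 2: {1,2,3,4,5,6,7,8}  (accept∈set)
'c' @ 3: {1,2,3,4,6,8,9}  (accept∈set)
'a' @ 4: {1,2,3,4,5,6,7,8}  (accept∈set)
'a' @ 5: {1,2,3,4,5,6,7,8}  (accept∈set)
after full input: {1,2,3,4,5,6,7,8}  (accept=1 in)

Answer: ACCEPT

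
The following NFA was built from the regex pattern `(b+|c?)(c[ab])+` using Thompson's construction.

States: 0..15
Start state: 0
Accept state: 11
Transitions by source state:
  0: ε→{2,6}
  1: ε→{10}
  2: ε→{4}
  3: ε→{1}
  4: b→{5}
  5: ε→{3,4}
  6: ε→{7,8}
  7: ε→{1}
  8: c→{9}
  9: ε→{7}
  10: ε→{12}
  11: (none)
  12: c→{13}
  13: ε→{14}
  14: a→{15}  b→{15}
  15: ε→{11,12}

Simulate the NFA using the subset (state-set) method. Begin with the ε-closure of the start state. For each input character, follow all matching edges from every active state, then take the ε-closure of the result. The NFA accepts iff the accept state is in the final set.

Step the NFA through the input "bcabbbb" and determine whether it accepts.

S₀ = ε-closure({0}) = {0,1,2,4,6,7,8,10,12}
'b' @ 1: {1,3,4,5,10,12}
'c' @ 2: {13,14}
'a' @ 3: {11,12,15}  ✓accept
'b' @ 4: {}  — dead — no transitions
rest 'bbb' ignored (set empty)
final: {}; accept 11 not in set

Answer: REJECT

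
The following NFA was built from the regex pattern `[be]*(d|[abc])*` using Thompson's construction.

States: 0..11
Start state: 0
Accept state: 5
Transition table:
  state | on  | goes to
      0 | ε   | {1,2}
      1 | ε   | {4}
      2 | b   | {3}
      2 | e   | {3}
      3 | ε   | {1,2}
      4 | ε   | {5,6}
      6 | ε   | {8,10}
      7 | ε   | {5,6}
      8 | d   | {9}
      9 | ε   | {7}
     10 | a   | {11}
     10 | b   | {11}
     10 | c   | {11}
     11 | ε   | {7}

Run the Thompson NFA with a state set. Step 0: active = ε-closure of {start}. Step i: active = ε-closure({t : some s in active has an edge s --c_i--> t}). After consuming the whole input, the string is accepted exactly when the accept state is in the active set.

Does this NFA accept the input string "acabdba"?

Answer: ACCEPT

Trace:
initial (ε-close {0}): {0,1,2,4,5,6,8,10}
'a' @ 1: {5,6,7,8,10,11}  (accept∈set)
'c' @ 2: {5,6,7,8,10,11}  (accept∈set)
'a' @ 3: {5,6,7,8,10,11}  (accept∈set)
'b' @ 4: {5,6,7,8,10,11}  (accept∈set)
'd' @ 5: {5,6,7,8,9,10}  (accept∈set)
'b' @ 6: {5,6,7,8,10,11}  (accept∈set)
'a' @ 7: {5,6,7,8,10,11}  (accept∈set)
final: {5,6,7,8,10,11}; accept 5 in set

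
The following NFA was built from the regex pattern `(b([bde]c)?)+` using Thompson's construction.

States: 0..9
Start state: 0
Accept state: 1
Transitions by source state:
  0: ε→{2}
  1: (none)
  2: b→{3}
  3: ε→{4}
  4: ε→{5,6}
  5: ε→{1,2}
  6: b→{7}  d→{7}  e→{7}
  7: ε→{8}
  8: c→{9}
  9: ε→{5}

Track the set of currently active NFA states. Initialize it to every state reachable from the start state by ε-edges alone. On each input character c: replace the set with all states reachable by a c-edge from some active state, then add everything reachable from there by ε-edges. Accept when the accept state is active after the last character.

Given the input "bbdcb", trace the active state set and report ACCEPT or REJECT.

initial (ε-close {0}): {0,2}
'b' @ 1: {1,2,3,4,5,6}  (accept∈set)
'b' @ 2: {1,2,3,4,5,6,7,8}  (accept∈set)
'd' @ 3: {7,8}
'c' @ 4: {1,2,5,9}  (accept∈set)
'b' @ 5: {1,2,3,4,5,6}  (accept∈set)
after full input: {1,2,3,4,5,6}  (accept=1 in)

Answer: ACCEPT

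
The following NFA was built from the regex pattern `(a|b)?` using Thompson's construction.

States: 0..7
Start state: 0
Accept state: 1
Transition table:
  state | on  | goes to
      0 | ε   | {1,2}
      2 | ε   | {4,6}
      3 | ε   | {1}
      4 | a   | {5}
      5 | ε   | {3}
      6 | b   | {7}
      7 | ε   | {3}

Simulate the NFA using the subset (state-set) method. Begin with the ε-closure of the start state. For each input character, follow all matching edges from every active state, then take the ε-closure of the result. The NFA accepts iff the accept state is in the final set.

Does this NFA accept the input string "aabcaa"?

S₀ = ε-closure({0}) = {0,1,2,4,6}
'a' @ 1: {1,3,5}  (accept∈set)
'a' @ 2: {}  — state set empty
rest 'bcaa' ignored (set empty)
after full input: {}  (accept=1 not in)

Answer: REJECT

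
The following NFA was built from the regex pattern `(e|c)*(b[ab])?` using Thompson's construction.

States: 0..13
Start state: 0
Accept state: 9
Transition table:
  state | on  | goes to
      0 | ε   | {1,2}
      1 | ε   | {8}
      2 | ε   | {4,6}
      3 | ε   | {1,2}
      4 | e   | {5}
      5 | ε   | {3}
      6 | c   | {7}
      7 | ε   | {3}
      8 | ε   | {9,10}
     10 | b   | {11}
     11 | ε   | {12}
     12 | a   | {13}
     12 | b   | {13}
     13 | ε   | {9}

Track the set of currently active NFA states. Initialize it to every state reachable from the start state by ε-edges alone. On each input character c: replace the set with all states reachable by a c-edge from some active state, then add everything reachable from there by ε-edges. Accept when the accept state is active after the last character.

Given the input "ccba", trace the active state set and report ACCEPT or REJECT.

Answer: ACCEPT

Trace:
S₀ = ε-closure({0}) = {0,1,2,4,6,8,9,10}
'c' @ 1: {1,2,3,4,6,7,8,9,10}  [accepting]
'c' @ 2: {1,2,3,4,6,7,8,9,10}  [accepting]
'b' @ 3: {11,12}
'a' @ 4: {9,13}  [accepting]
after full input: {9,13}  (accept=9 in)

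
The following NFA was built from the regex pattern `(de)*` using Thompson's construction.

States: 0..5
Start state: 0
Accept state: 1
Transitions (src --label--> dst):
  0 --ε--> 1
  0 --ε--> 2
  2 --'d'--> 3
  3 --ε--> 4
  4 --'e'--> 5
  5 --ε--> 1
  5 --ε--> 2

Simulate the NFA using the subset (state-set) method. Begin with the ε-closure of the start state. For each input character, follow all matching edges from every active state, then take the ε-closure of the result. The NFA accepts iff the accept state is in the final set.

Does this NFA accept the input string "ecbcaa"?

Answer: REJECT

Steps:
S₀ = ε-closure({0}) = {0,1,2}
'e' @ 1: {}  — no active states
rest 'cbcaa' ignored (set empty)
after full input: {}  (accept=1 not in)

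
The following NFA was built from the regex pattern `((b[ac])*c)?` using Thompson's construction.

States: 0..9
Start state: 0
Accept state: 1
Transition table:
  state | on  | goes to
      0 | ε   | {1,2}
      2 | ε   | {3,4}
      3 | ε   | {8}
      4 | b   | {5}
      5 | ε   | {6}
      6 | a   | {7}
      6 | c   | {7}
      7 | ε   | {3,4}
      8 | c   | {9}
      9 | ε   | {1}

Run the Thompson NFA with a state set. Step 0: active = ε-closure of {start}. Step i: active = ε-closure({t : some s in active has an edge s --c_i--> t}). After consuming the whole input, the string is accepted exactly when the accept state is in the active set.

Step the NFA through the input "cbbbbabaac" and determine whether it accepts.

S₀ = ε-closure({0}) = {0,1,2,3,4,8}
'c' @ 1: {1,9}  [accepting]
'b' @ 2: {}  — no active states
rest 'bbbabaac' ignored (set empty)
final: {}; accept 1 not in set

Answer: REJECT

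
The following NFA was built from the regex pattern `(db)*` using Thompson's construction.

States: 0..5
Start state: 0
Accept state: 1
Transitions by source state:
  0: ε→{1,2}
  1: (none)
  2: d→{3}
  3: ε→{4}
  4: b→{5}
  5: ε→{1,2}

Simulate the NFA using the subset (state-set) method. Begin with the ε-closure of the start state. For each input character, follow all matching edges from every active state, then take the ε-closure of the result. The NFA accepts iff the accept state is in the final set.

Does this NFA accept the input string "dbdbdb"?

Answer: ACCEPT

Derivation:
start: ε-closure({0}) = {0,1,2}
'd' @ 1: {3,4}
'b' @ 2: {1,2,5}  (accept∈set)
'd' @ 3: {3,4}
'b' @ 4: {1,2,5}  (accept∈set)
'd' @ 5: {3,4}
'b' @ 6: {1,2,5}  (accept∈set)
final: {1,2,5}; accept 1 in set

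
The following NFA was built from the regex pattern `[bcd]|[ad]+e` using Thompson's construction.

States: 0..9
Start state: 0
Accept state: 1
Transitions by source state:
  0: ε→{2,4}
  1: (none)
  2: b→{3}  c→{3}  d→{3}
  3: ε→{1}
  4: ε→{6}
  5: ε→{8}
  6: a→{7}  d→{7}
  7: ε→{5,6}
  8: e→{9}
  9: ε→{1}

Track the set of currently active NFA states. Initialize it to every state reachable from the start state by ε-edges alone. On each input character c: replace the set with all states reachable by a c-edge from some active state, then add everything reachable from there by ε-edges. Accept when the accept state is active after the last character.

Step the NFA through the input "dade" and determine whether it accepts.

start: ε-closure({0}) = {0,2,4,6}
'd' @ 1: {1,3,5,6,7,8}  (accept∈set)
'a' @ 2: {5,6,7,8}
'd' @ 3: {5,6,7,8}
'e' @ 4: {1,9}  (accept∈set)
end set {1,9} — state 1 in

Answer: ACCEPT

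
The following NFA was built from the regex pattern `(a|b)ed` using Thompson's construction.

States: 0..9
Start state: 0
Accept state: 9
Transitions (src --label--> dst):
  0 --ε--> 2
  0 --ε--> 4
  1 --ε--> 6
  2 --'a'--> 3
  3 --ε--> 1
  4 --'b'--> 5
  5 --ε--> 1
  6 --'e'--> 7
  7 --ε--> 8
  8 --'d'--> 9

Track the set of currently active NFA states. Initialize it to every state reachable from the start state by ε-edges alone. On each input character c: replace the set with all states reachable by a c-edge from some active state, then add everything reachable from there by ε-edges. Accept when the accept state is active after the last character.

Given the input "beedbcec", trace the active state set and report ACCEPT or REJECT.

initial (ε-close {0}): {0,2,4}
'b' @ 1: {1,5,6}
'e' @ 2: {7,8}
'e' @ 3: {}  — dead — no transitions
rest 'dbcec' ignored (set empty)
end set {} — state 9 not in

Answer: REJECT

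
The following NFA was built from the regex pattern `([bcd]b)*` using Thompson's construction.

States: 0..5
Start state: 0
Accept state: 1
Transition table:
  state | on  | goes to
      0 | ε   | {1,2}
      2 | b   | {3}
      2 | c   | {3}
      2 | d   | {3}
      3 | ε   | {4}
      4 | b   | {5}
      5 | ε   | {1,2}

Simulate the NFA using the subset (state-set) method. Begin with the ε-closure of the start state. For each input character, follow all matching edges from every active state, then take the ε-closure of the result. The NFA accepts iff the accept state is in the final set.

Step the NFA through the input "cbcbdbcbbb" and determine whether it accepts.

start: ε-closure({0}) = {0,1,2}
'c' @ 1: {3,4}
'b' @ 2: {1,2,5}  ✓accept
'c' @ 3: {3,4}
'b' @ 4: {1,2,5}  ✓accept
'd' @ 5: {3,4}
'b' @ 6: {1,2,5}  ✓accept
'c' @ 7: {3,4}
'b' @ 8: {1,2,5}  ✓accept
'b' @ 9: {3,4}
'b' @ 10: {1,2,5}  ✓accept
end set {1,2,5} — state 1 in

Answer: ACCEPT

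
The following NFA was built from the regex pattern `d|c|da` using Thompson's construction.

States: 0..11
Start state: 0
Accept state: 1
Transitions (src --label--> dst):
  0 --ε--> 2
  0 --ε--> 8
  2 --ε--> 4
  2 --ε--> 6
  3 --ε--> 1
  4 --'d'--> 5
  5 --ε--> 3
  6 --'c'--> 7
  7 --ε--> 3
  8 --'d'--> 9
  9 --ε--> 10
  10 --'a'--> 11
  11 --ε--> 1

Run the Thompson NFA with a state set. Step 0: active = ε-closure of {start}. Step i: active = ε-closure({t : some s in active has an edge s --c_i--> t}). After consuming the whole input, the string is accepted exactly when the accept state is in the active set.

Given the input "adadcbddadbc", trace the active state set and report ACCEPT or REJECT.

S₀ = ε-closure({0}) = {0,2,4,6,8}
'a' @ 1: {}  — state set empty
rest 'dadcbddadbc' ignored (set empty)
after full input: {}  (accept=1 not in)

Answer: REJECT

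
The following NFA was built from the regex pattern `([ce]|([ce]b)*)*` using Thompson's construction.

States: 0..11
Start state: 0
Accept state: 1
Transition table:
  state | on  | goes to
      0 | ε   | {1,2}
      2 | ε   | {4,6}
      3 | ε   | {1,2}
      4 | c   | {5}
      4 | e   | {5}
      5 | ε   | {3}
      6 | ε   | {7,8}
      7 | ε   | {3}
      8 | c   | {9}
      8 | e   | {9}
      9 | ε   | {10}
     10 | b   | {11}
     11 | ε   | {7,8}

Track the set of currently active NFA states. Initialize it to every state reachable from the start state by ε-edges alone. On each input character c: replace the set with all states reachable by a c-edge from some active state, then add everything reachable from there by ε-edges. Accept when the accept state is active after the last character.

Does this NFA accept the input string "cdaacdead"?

initial (ε-close {0}): {0,1,2,3,4,6,7,8}
'c' @ 1: {1,2,3,4,5,6,7,8,9,10}  [accepting]
'd' @ 2: {}  — dead — no transitions
rest 'aacdead' ignored (set empty)
after full input: {}  (accept=1 not in)

Answer: REJECT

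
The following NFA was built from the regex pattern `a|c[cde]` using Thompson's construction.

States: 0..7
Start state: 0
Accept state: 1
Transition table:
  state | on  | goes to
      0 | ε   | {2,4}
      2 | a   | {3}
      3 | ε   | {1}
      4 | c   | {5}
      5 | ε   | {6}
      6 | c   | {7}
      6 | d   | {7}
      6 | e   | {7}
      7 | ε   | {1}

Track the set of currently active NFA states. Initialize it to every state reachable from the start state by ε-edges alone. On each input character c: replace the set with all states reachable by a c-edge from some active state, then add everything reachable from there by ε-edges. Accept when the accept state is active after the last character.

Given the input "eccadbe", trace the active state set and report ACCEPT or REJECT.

S₀ = ε-closure({0}) = {0,2,4}
'e' @ 1: {}  — no active states
rest 'ccadbe' ignored (set empty)
after full input: {}  (accept=1 not in)

Answer: REJECT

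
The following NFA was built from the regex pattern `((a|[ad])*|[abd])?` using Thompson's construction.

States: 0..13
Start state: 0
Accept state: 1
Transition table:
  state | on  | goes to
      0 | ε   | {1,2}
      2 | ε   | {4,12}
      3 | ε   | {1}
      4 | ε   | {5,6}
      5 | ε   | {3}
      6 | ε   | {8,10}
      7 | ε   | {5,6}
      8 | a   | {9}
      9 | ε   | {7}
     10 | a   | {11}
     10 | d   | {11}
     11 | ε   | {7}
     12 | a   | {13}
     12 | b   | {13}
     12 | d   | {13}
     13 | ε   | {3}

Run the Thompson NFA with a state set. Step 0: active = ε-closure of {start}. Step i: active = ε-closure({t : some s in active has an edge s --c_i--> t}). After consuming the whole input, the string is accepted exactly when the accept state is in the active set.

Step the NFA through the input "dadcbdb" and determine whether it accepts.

initial (ε-close {0}): {0,1,2,3,4,5,6,8,10,12}
'd' @ 1: {1,3,5,6,7,8,10,11,13}  (accept∈set)
'a' @ 2: {1,3,5,6,7,8,9,10,11}  (accept∈set)
'd' @ 3: {1,3,5,6,7,8,10,11}  (accept∈set)
'c' @ 4: {}  — no active states
rest 'bdb' ignored (set empty)
final: {}; accept 1 not in set

Answer: REJECT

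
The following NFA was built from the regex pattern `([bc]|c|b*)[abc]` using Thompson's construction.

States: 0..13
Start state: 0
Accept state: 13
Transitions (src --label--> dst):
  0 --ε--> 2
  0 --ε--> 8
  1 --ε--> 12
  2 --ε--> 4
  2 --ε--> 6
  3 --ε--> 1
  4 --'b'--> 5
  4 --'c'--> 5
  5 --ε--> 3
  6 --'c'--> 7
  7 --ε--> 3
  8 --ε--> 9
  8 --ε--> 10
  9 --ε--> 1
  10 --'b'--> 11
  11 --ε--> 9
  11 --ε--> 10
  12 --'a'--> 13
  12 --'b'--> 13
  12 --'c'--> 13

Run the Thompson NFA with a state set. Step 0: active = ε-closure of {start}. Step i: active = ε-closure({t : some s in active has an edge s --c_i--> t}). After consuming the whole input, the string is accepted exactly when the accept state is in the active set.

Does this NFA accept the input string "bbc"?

Answer: ACCEPT

Trace:
S₀ = ε-closure({0}) = {0,1,2,4,6,8,9,10,12}
'b' @ 1: {1,3,5,9,10,11,12,13}  [accepting]
'b' @ 2: {1,9,10,11,12,13}  [accepting]
'c' @ 3: {13}  [accepting]
final: {13}; accept 13 in set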